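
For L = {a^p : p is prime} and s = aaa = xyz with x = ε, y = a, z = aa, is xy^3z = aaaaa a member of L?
Yes

xy³z = ε · aaa · aa = aaaaa.
aaaaa has length 5, which is prime, so it is in L.
(A single pumped string landing in L is not a contradiction by itself; a non-regularity proof needs some i for which xy^i z ∉ L, for every admissible decomposition.)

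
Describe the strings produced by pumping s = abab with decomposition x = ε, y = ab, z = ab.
{xy^i z : i ≥ 0} = {(ab)^(i+1) : i ≥ 0} = {ab, abab, ababab, ...}

With x = ε, y = ab, z = ab: Pumping 'ab' gives strings of alternating a's and b's.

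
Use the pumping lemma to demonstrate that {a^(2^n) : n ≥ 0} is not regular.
Assume for contradiction that L is regular, and let p ≥ 1 be the pumping length given by the pumping lemma.
Choose s = a^(2^p). Then s ∈ L and |s| = 2^p ≥ p.
By the pumping lemma, s = xyz for some x, y, z with |xy| ≤ p, |y| ≥ 1, and xy^i z ∈ L for every i ≥ 0.
Here y = a^k for some k with 1 ≤ k ≤ |xy| ≤ p, and p < 2^p.

Take i = 2: |xy²z| = 2^p + k.
Now 2^p < 2^p + k ≤ 2^p + p < 2^p + 2^p = 2^(p+1).
So |xy²z| lies strictly between the consecutive powers of two 2^p and 2^(p+1), hence is not a power of 2, and xy²z ∉ L.

This contradicts the pumping lemma, which requires xy^i z ∈ L for all i ≥ 0.
Hence L = {a^(2^n) : n ≥ 0} is not regular. ∎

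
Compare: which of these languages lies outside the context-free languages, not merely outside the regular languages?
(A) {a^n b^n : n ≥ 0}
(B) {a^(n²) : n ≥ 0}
(B) {a^(n²) : n ≥ 0}

(B) {a^(n²) : n ≥ 0} requires the CFL pumping lemma.

- {a^n b^n : n ≥ 0} is context-free (but not regular)
  • Can be shown non-regular with the regular pumping lemma
  • After pumping, the number of a's and b's become unequal

- {a^(n²) : n ≥ 0} is NOT context-free
  • Requires the CFL pumping lemma to prove
  • Gaps between squares grow unboundedly

The CFL pumping lemma is "stronger" in that it can prove non-membership
in the larger class of context-free languages.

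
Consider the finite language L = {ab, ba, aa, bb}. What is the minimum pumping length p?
p = 3

For a finite language L, the pumping lemma holds vacuously if p > max|s| for s ∈ L.

The longest string in L = {ab, ba, aa, bb} has length 2.
If p = 3, then no string s ∈ L has |s| ≥ p, so the condition is vacuously true.

The minimum pumping length is p = 3.

Why no smaller p works: for any p ≤ 2, the longest string s ∈ L has |s| = 2 ≥ p, so it would
have to be pumpable; but pumping up (i = 2, 3, ...) produces ever longer strings, which cannot all lie in the
finite language L. So the pumping property fails for every p ≤ 2.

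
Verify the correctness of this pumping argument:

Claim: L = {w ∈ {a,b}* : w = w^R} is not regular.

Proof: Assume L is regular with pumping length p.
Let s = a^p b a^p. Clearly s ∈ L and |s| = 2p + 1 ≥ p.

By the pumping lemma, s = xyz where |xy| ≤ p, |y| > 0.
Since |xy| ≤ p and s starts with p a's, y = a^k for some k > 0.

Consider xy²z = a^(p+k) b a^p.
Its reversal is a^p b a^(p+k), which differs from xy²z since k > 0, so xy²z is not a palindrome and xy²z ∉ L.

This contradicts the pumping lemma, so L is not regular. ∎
The proof is correct.

This proof is valid because:
1. s = a^p b a^p is in L and is chosen in terms of p, so |s| ≥ p holds for every p
2. The decomposition analysis is correct: |xy| ≤ p forces y to lie inside the leading a's
3. The contradiction is valid: a^(p+k) b a^p has more a's before the b than after it, so it is not a palindrome
4. The conclusion follows logically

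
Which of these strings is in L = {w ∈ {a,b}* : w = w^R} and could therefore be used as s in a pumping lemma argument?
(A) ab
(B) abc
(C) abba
(C) abba

The pumping lemma is applied to a string s that lies in L, so first check membership of each option:
- (A) ab reversed is ba ≠ ab, so it is not a palindrome and is not in L ✗
- (B) abc reversed is cba ≠ abc, so it is not a palindrome and is not in L ✗
- (C) abba reversed is abba, the same string, so it is a palindrome and is in L ✓

Only (C) abba is in L, so it is the only candidate that could play the role of s.
(In a complete proof one picks s in terms of the pumping length p so that |s| ≥ p is guaranteed; a fixed string like abba illustrates the shape of such an s.)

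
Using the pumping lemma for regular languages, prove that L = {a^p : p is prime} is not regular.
Assume for contradiction that L is regular, and let p ≥ 1 be the pumping length given by the pumping lemma.
Choose a prime q with q ≥ p (one exists because there are infinitely many primes) and let s = a^q. Then s ∈ L and |s| = q ≥ p.
By the pumping lemma, s = xyz for some x, y, z with |xy| ≤ p, |y| ≥ 1, and xy^i z ∈ L for every i ≥ 0.
Here y = a^k for some k with 1 ≤ k ≤ p, and xy^i z = a^(q + (i − 1)k) for every i ≥ 0.

Take i = q + 1: |xy^(q+1) z| = q + qk = q(k + 1).
Both factors satisfy q ≥ 2 and k + 1 ≥ 2, so q(k + 1) is composite, and xy^(q+1) z ∉ L.

This contradicts the pumping lemma, which requires xy^i z ∈ L for all i ≥ 0.
Hence L = {a^p : p is prime} is not regular. ∎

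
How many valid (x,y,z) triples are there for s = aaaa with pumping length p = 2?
3

For s = 'aaaa' with pumping length p = 2:

Constraints: |xy| ≤ 2, |y| > 0

Valid decompositions (|xy| ≤ p, |y| ≥ 1):
  • x='', y='a', z='aaa'
  • x='a', y='a', z='aa'
  • x='', y='aa', z='aa'

Total count: 3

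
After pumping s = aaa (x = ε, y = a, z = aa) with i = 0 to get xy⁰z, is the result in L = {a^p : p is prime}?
Yes

xy⁰z = ε · ε · aa = aa.
aa has length 2, which is prime, so it is in L.
(A single pumped string landing in L is not a contradiction by itself; a non-regularity proof needs some i for which xy^i z ∉ L, for every admissible decomposition.)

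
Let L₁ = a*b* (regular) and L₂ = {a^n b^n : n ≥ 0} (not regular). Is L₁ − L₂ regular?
No — L₁ − L₂ is not regular.

a*b* − {a^n b^n} = {a^n b^m : n ≠ m}. If this were regular, then its complement intersected with a*b*, namely {a^n b^n : n ≥ 0}, would be regular too (closure under complement and intersection) — contradiction. So L₁ − L₂ is not regular.

Note that the bare facts "L₁ regular, L₂ non-regular" do not settle the question by themselves: the closure of regular languages under ∪, ∩, complement and difference applies only when BOTH operands are regular. With a non-regular operand the result can come out regular or non-regular depending on the specific languages, so one has to work out L₁ − L₂ for this particular pair, as above.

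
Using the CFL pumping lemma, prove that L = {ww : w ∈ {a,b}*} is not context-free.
Assume for contradiction that L is context-free, and let p ≥ 1 be the pumping length given by the pumping lemma for CFLs.
Choose s = a^p b^p a^p b^p. Then s ∈ L (take w = a^p b^p) and |s| = 4p ≥ p.
By the CFL pumping lemma, s = uvxyz for some u, v, x, y, z with |vxy| ≤ p, |vy| ≥ 1, and uv^i xy^i z ∈ L for every i ≥ 0.

Write s as four blocks A₁ B₁ A₂ B₂ with A₁ = A₂ = a^p and B₁ = B₂ = b^p. Since |vxy| ≤ p, the window vxy lies inside at most two adjacent blocks. Take i = 0 and let t = uxz, so |t| = 4p − |vy| with 1 ≤ |vy| ≤ p. If |t| is odd, t ∉ L immediately, so assume |vy| is even (hence |vy| ≥ 2) and |t|/2 = 2p − |vy|/2, which satisfies p ≤ |t|/2 ≤ 2p − 1.

Case 1 (vxy inside A₁B₁): t = a^(p−j) b^(p−l) a^p b^p with j + l = |vy|. The second half of t has length < 2p, so it is a suffix of the trailing a^p b^p and ends in b; the first half is a^(p−j) b^(p−l) a^((j+l)/2), which ends in a because (j+l)/2 ≥ 1. The halves differ, so t ∉ L.

Case 2 (vxy inside B₁A₂, straddling the middle): t = a^p b^(p−j) a^(p−l) b^p with j + l = |vy|. If t = ww, then w is a prefix of t of length ≥ p, so w begins with a^p; and w is a suffix of t of length ≥ p, so w ends with b^p. That forces |w| ≥ 2p, contradicting |w| = |t|/2 ≤ 2p − 1. So t ∉ L.

Case 3 (vxy inside A₂B₂): t = a^p b^p a^(p−j) b^(p−l) with j + l = |vy|. The first half of t is a prefix of a^p b^p, so it begins with a; the second half is b^((j+l)/2) a^(p−j) b^(p−l), which begins with b. The halves differ, so t ∉ L.

In every case uv⁰xy⁰z = uxz ∉ L.

This contradicts the CFL pumping lemma, which requires uv^i xy^i z ∈ L for all i ≥ 0.
Hence L = {ww : w ∈ {a,b}*} is not context-free. ∎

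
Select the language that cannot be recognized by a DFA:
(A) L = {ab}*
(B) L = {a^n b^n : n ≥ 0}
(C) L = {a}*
(B) {a^n b^n : n ≥ 0}

(B) L = {a^n b^n : n ≥ 0} is NOT regular.

The pumping lemma can be used to prove this:
After pumping, the number of a's and b's become unequal

The other languages are regular because they can be recognized by finite automata.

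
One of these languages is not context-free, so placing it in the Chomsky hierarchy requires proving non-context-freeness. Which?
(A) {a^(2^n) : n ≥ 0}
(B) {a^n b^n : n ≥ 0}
(A) {a^(2^n) : n ≥ 0}

(A) {a^(2^n) : n ≥ 0} requires the CFL pumping lemma.

- {a^n b^n : n ≥ 0} is context-free (but not regular)
  • Can be shown non-regular with the regular pumping lemma
  • After pumping, the number of a's and b's become unequal

- {a^(2^n) : n ≥ 0} is NOT context-free
  • Requires the CFL pumping lemma to prove
  • Gaps between powers of 2 grow exponentially

The CFL pumping lemma is "stronger" in that it can prove non-membership
in the larger class of context-free languages.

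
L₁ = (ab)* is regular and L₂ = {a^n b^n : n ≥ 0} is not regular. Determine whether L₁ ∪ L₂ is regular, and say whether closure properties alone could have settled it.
No — L₁ ∪ L₂ is not regular.

Let U = (ab)* ∪ {a^n b^n}. If U were regular, then U ∩ aa*bb* would be regular (closure under intersection with a regular language). But (ab)* ∩ aa*bb* = {ab} and {a^n b^n} ∩ aa*bb* = {a^n b^n : n ≥ 1}, so U ∩ aa*bb* = {a^n b^n : n ≥ 1}, which is not regular. Hence U is not regular.

Note that the bare facts "L₁ regular, L₂ non-regular" do not settle the question by themselves: the closure of regular languages under ∪, ∩, complement and difference applies only when BOTH operands are regular. With a non-regular operand the result can come out regular or non-regular depending on the specific languages, so one has to work out L₁ ∪ L₂ for this particular pair, as above.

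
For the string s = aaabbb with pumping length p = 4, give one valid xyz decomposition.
x = 'a', y = 'aa', z = 'bbb'

For s = aaabbb and p = 4, one valid decomposition is:
- x = 'a' (length 1)
- y = 'aa' (length 2)
- z = 'bbb' (length 3)

Verification:
- xyz = 'a' + 'aa' + 'bbb' = aaabbb ✓
- |xy| = 3 ≤ 4 ✓
- |y| = 2 > 0 ✓

All pumping lemma constraints are satisfied.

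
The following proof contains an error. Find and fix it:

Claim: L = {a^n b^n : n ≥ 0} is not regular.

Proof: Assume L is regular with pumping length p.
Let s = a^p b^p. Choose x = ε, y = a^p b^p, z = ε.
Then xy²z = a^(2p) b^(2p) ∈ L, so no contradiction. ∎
Error: The decomposition violates |xy| ≤ p. With y = a^p b^p, |xy| = |y| = 2p > p. (The proof also miscomputes xy²z, which would be a^p b^p a^p b^p rather than a^(2p) b^(2p), and it wrongly treats one harmless decomposition as settling the matter — the prover does not get to choose the decomposition.)

Correction: The pumping lemma requires |xy| ≤ p, and the argument must handle every decomposition satisfying |xy| ≤ p, |y| ≥ 1. Since s starts with p a's, any such y consists only of a's, say y = a^k with k ≥ 1. Then xy²z = a^(p+k) b^p has unequal numbers of a's and b's, so xy²z ∉ L — the required contradiction.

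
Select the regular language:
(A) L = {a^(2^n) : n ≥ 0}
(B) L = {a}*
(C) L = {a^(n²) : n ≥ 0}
(B) {a}*

(B) L = {a}* is regular.

This can be recognized by a finite automaton (DFA/NFA).
Regular expressions like {a}* define regular languages.

The other choices are not regular:
- {a^(2^n) : n ≥ 0}: After pumping, length is no longer a power of 2
- {a^(n²) : n ≥ 0}: After pumping, length is no longer a perfect square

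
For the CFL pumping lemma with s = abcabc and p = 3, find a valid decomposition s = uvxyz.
u='ab', v='c', x='a', y='b', z='c'

For s = abcabc with pumping length p = 3:

One valid decomposition:
- u = 'ab'
- v = 'c'
- x = 'a'
- y = 'b'
- z = 'c'

Verification:
- uvxyz = 'ab' + 'c' + 'a' + 'b' + 'c' = abcabc ✓
- |vxy| = |'cab'| = 3 ≤ 3 ✓
- |vy| = |'cb'| = 2 > 0 ✓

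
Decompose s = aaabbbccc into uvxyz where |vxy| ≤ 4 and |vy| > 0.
u='aa', v='a', x='bb', y='b', z='ccc'

For s = aaabbbccc with pumping length p = 4:

One valid decomposition:
- u = 'aa'
- v = 'a'
- x = 'bb'
- y = 'b'
- z = 'ccc'

Verification:
- uvxyz = 'aa' + 'a' + 'bb' + 'b' + 'ccc' = aaabbbccc ✓
- |vxy| = |'abbb'| = 4 ≤ 4 ✓
- |vy| = |'ab'| = 2 > 0 ✓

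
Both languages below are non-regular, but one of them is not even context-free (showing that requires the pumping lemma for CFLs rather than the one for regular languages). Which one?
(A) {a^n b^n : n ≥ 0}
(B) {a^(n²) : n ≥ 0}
(B) {a^(n²) : n ≥ 0}

(B) {a^(n²) : n ≥ 0} requires the CFL pumping lemma.

- {a^n b^n : n ≥ 0} is context-free (but not regular)
  • Can be shown non-regular with the regular pumping lemma
  • After pumping, the number of a's and b's become unequal

- {a^(n²) : n ≥ 0} is NOT context-free
  • Requires the CFL pumping lemma to prove
  • Gaps between squares grow unboundedly

The CFL pumping lemma is "stronger" in that it can prove non-membership
in the larger class of context-free languages.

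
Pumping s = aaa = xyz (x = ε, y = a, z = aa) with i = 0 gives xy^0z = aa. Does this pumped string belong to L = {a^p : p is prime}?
Yes

xy⁰z = ε · ε · aa = aa.
aa has length 2, which is prime, so it is in L.
(A single pumped string landing in L is not a contradiction by itself; a non-regularity proof needs some i for which xy^i z ∉ L, for every admissible decomposition.)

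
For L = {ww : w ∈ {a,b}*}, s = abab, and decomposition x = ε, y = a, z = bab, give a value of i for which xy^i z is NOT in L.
i = 3

xy³z = ε · aaa · bab = aaabab; aaabab has length 6; its halves are aaa and bab, which differ, so it is not in L.
(Other choices also work, e.g. i = 0, 2; only i = 1 is guaranteed to stay in L since xy¹z = s.)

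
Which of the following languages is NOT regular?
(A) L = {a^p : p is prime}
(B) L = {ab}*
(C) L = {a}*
(A) {a^p : p is prime}

(A) L = {a^p : p is prime} is NOT regular.

The pumping lemma can be used to prove this:
After pumping, the length becomes composite

The other languages are regular because they can be recognized by finite automata.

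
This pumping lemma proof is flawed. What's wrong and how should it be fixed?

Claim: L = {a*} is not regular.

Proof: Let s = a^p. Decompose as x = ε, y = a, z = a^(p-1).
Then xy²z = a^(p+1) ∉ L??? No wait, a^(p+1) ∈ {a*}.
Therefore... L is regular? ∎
Error: The proof attempts to show a*  is not regular, but a* IS regular!

Correction: a* is a regular language (recognized by a simple DFA with one accepting state and self-loop on 'a'). The pumping lemma can only prove non-regularity, not regularity. For regular languages, pumping always works.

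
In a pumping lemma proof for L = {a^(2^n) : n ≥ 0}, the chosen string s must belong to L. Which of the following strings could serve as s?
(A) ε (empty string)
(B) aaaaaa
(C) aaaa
(C) aaaa

The pumping lemma is applied to a string s that lies in L, so first check membership of each option:
- (A) ε has length 0, which is not a power of 2, so it is not in L ✗
- (B) aaaaaa has length 6, strictly between 2^2 = 4 and 2^3 = 8, so it is not in L ✗
- (C) aaaa has length 4 = 2^2, so it is in L ✓

Only (C) aaaa is in L, so it is the only candidate that could play the role of s.
(In a complete proof one picks s in terms of the pumping length p so that |s| ≥ p is guaranteed; a fixed string like aaaa illustrates the shape of such an s.)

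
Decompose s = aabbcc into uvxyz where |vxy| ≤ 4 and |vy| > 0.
u='a', v='a', x='bb', y='c', z='c'

For s = aabbcc with pumping length p = 4:

One valid decomposition:
- u = 'a'
- v = 'a'
- x = 'bb'
- y = 'c'
- z = 'c'

Verification:
- uvxyz = 'a' + 'a' + 'bb' + 'c' + 'c' = aabbcc ✓
- |vxy| = |'abbc'| = 4 ≤ 4 ✓
- |vy| = |'ac'| = 2 > 0 ✓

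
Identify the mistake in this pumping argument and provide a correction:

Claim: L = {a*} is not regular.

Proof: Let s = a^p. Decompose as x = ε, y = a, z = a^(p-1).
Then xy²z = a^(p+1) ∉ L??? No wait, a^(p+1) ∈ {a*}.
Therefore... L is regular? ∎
Error: The proof attempts to show a*  is not regular, but a* IS regular!

Correction: a* is a regular language (recognized by a simple DFA with one accepting state and self-loop on 'a'). The pumping lemma can only prove non-regularity, not regularity. For regular languages, pumping always works.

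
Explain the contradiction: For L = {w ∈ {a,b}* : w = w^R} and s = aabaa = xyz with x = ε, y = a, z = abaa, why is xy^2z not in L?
xy²z = aaabaa ∉ L

Pumping with i = 2 replaces y = a by y² = aa:
- Original: s = xyz = aabaa; aabaa reversed is aabaa, the same string, so it is a palindrome and is in L
- Pumped: xy²z = ε · aa · abaa = aaabaa
- aaabaa reversed is aabaaa ≠ aaabaa, so it is not a palindrome and is not in L

The pumping lemma would require xy²z ∈ L, so this decomposition yields a contradiction.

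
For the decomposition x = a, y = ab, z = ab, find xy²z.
aababab

Given x = 'a', y = 'ab', z = 'ab' and i = 2:

xy^2z = x + y·y·...·y (2 times) + z
       = 'a' + 'ab'^2 + 'ab'
       = 'a' + 'abab' + 'ab'
       = 'aababab'

The pumped string is 'aababab' with length 7.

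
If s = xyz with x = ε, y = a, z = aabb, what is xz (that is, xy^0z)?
aabb

Given x = '', y = 'a', z = 'aabb' and i = 0:

xy^0z = x + y·y·...·y (0 times) + z
       = '' + 'a'^0 + 'aabb'
       = '' + '' + 'aabb'
       = 'aabb'

The pumped string is 'aabb' with length 4.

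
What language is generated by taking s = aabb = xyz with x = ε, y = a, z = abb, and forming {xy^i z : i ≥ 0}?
{xy^i z : i ≥ 0} = {a^(i+1) b^2 : i ≥ 0} = {abb, aabb, aaabb, ...}

With x = ε, y = a, z = abb: Starting with aabb and pumping the first 'a' (z = abb keeps the second 'a'), we get strings with i+1 a's followed by 2 b's for i = 0, 1, 2, ...; note bb is not produced because z always contributes one a.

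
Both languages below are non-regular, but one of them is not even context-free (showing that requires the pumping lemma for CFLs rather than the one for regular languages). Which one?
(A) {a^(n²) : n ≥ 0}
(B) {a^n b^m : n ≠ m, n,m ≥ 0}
(A) {a^(n²) : n ≥ 0}

(A) {a^(n²) : n ≥ 0} requires the CFL pumping lemma.

- {a^n b^m : n ≠ m, n,m ≥ 0} is context-free (but not regular)
  • Can be shown non-regular with the regular pumping lemma
  • After pumping a's, we can make n = m

- {a^(n²) : n ≥ 0} is NOT context-free
  • Requires the CFL pumping lemma to prove
  • Gaps between squares grow unboundedly

The CFL pumping lemma is "stronger" in that it can prove non-membership
in the larger class of context-free languages.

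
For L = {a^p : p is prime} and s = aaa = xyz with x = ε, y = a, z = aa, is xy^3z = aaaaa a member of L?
Yes

xy³z = ε · aaa · aa = aaaaa.
aaaaa has length 5, which is prime, so it is in L.
(A single pumped string landing in L is not a contradiction by itself; a non-regularity proof needs some i for which xy^i z ∉ L, for every admissible decomposition.)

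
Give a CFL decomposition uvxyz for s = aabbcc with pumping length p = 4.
u='a', v='a', x='bb', y='c', z='c'

For s = aabbcc with pumping length p = 4:

One valid decomposition:
- u = 'a'
- v = 'a'
- x = 'bb'
- y = 'c'
- z = 'c'

Verification:
- uvxyz = 'a' + 'a' + 'bb' + 'c' + 'c' = aabbcc ✓
- |vxy| = |'abbc'| = 4 ≤ 4 ✓
- |vy| = |'ac'| = 2 > 0 ✓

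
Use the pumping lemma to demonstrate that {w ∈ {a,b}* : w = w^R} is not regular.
Assume for contradiction that L is regular, and let p ≥ 1 be the pumping length given by the pumping lemma.
Choose s = a^p b a^p. Then s ∈ L (it reads the same in both directions) and |s| = 2p + 1 ≥ p.
By the pumping lemma, s = xyz for some x, y, z with |xy| ≤ p, |y| ≥ 1, and xy^i z ∈ L for every i ≥ 0.
Since |xy| ≤ p and the first p symbols of s are all a's, y = a^k for some k with 1 ≤ k ≤ p.

Take i = 0: xy⁰z = a^(p − k) b a^p.
Its reversal is a^p b a^(p − k). These differ because the block of a's before the unique b has length p − k in one and p in the other, and p − k ≠ p since k ≥ 1. So xy⁰z is not a palindrome, i.e. xy⁰z ∉ L.

This contradicts the pumping lemma, which requires xy^i z ∈ L for all i ≥ 0.
Hence L = {w ∈ {a,b}* : w = w^R} is not regular. ∎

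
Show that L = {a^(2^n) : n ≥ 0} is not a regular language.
Assume for contradiction that L is regular, and let p ≥ 1 be the pumping length given by the pumping lemma.
Choose s = a^(2^p). Then s ∈ L and |s| = 2^p ≥ p.
By the pumping lemma, s = xyz for some x, y, z with |xy| ≤ p, |y| ≥ 1, and xy^i z ∈ L for every i ≥ 0.
Here y = a^k for some k with 1 ≤ k ≤ |xy| ≤ p, and p < 2^p.

Take i = 2: |xy²z| = 2^p + k.
Now 2^p < 2^p + k ≤ 2^p + p < 2^p + 2^p = 2^(p+1).
So |xy²z| lies strictly between the consecutive powers of two 2^p and 2^(p+1), hence is not a power of 2, and xy²z ∉ L.

This contradicts the pumping lemma, which requires xy^i z ∈ L for all i ≥ 0.
Hence L = {a^(2^n) : n ≥ 0} is not regular. ∎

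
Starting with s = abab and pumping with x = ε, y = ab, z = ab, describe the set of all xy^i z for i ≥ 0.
{xy^i z : i ≥ 0} = {(ab)^(i+1) : i ≥ 0} = {ab, abab, ababab, ...}

With x = ε, y = ab, z = ab: Pumping 'ab' gives strings of alternating a's and b's.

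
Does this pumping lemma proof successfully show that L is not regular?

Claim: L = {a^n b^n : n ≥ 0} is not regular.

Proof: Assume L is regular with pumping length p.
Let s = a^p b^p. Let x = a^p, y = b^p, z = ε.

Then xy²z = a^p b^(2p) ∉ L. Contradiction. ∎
The proof is INCORRECT.

Error: The decomposition violates |xy| ≤ p.
With x = a^p and y = b^p, we have |xy| = 2p > p.
The pumping lemma requires |xy| ≤ p, so y must be within the first p characters.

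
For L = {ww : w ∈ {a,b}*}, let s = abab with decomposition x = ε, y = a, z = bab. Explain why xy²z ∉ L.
xy²z = aabab ∉ L

Pumping with i = 2 replaces y = a by y² = aa:
- Original: s = xyz = abab; abab splits into halves ab · ab, which are equal, so it is in L (w = ab)
- Pumped: xy²z = ε · aa · bab = aabab
- aabab has odd length 5, so it cannot be written as ww and is not in L

The pumping lemma would require xy²z ∈ L, so this decomposition yields a contradiction.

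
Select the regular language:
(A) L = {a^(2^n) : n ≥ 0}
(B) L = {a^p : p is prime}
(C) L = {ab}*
(C) {ab}*

(C) L = {ab}* is regular.

This can be recognized by a finite automaton (DFA/NFA).
Regular expressions like {ab}* define regular languages.

The other choices are not regular:
- {a^p : p is prime}: After pumping, the length becomes composite
- {a^(2^n) : n ≥ 0}: After pumping, length is no longer a power of 2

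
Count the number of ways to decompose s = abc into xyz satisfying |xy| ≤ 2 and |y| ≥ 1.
3

For s = 'abc' with pumping length p = 2:

Constraints: |xy| ≤ 2, |y| > 0

Valid decompositions (|xy| ≤ p, |y| ≥ 1):
  • x='', y='a', z='bc'
  • x='a', y='b', z='c'
  • x='', y='ab', z='c'

Total count: 3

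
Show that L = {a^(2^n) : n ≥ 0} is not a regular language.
Assume for contradiction that L is regular, and let p ≥ 1 be the pumping length given by the pumping lemma.
Choose s = a^(2^p). Then s ∈ L and |s| = 2^p ≥ p.
By the pumping lemma, s = xyz for some x, y, z with |xy| ≤ p, |y| ≥ 1, and xy^i z ∈ L for every i ≥ 0.
Here y = a^k for some k with 1 ≤ k ≤ |xy| ≤ p, and p < 2^p.

Take i = 2: |xy²z| = 2^p + k.
Now 2^p < 2^p + k ≤ 2^p + p < 2^p + 2^p = 2^(p+1).
So |xy²z| lies strictly between the consecutive powers of two 2^p and 2^(p+1), hence is not a power of 2, and xy²z ∉ L.

This contradicts the pumping lemma, which requires xy^i z ∈ L for all i ≥ 0.
Hence L = {a^(2^n) : n ≥ 0} is not regular. ∎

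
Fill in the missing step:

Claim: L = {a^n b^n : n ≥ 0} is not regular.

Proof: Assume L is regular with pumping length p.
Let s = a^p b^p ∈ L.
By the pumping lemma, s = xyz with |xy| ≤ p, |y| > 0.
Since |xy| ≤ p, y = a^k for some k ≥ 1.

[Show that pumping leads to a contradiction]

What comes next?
Consider xy²z = a^(p+k) b^p.

Since k ≥ 1, we have p + k > p.
So xy²z has more a's than b's: (p+k) a's vs p b's.
This means xy²z ∉ L because a^n b^n requires equal counts.

This contradicts the pumping lemma which states xy²z ∈ L.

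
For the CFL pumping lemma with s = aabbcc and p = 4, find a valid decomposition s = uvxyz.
u='a', v='a', x='bb', y='c', z='c'

For s = aabbcc with pumping length p = 4:

One valid decomposition:
- u = 'a'
- v = 'a'
- x = 'bb'
- y = 'c'
- z = 'c'

Verification:
- uvxyz = 'a' + 'a' + 'bb' + 'c' + 'c' = aabbcc ✓
- |vxy| = |'abbc'| = 4 ≤ 4 ✓
- |vy| = |'ac'| = 2 > 0 ✓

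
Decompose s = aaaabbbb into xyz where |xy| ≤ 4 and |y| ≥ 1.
x = 'aa', y = 'a', z = 'abbbb'

For s = aaaabbbb and p = 4, one valid decomposition is:
- x = 'aa' (length 2)
- y = 'a' (length 1)
- z = 'abbbb' (length 5)

Verification:
- xyz = 'aa' + 'a' + 'abbbb' = aaaabbbb ✓
- |xy| = 3 ≤ 4 ✓
- |y| = 1 > 0 ✓

All pumping lemma constraints are satisfied.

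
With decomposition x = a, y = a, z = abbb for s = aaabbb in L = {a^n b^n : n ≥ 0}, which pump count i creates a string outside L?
i = 3

xy³z = a · aaa · abbb = aaaaabbb; aaaaabbb has 5 a's and 3 b's; 5 ≠ 3, so it is not in L.
(Other choices also work, e.g. i = 0, 2; only i = 1 is guaranteed to stay in L since xy¹z = s.)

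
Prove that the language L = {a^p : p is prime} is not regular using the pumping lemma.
Assume for contradiction that L is regular, and let p ≥ 1 be the pumping length given by the pumping lemma.
Choose a prime q with q ≥ p (one exists because there are infinitely many primes) and let s = a^q. Then s ∈ L and |s| = q ≥ p.
By the pumping lemma, s = xyz for some x, y, z with |xy| ≤ p, |y| ≥ 1, and xy^i z ∈ L for every i ≥ 0.
Here y = a^k for some k with 1 ≤ k ≤ p, and xy^i z = a^(q + (i − 1)k) for every i ≥ 0.

Take i = q + 1: |xy^(q+1) z| = q + qk = q(k + 1).
Both factors satisfy q ≥ 2 and k + 1 ≥ 2, so q(k + 1) is composite, and xy^(q+1) z ∉ L.

This contradicts the pumping lemma, which requires xy^i z ∈ L for all i ≥ 0.
Hence L = {a^p : p is prime} is not regular. ∎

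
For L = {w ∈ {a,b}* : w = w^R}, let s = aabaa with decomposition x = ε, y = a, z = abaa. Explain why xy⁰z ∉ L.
xy⁰z = abaa ∉ L

Pumping with i = 0 replaces y = a by y⁰ = ε:
- Original: s = xyz = aabaa; aabaa reversed is aabaa, the same string, so it is a palindrome and is in L
- Pumped: xy⁰z = ε · ε · abaa = abaa
- abaa reversed is aaba ≠ abaa, so it is not a palindrome and is not in L

The pumping lemma would require xy⁰z ∈ L, so this decomposition yields a contradiction.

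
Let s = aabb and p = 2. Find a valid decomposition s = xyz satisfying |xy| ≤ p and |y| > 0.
x = '', y = 'a', z = 'abb'

For s = aabb and p = 2, one valid decomposition is:
- x = '' (length 0)
- y = 'a' (length 1)
- z = 'abb' (length 3)

Verification:
- xyz = '' + 'a' + 'abb' = aabb ✓
- |xy| = 1 ≤ 2 ✓
- |y| = 1 > 0 ✓

All pumping lemma constraints are satisfied.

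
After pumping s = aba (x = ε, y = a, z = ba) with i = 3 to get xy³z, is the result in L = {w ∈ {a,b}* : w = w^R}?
No

xy³z = ε · aaa · ba = aaaba.
aaaba reversed is abaaa ≠ aaaba, so it is not a palindrome and is not in L.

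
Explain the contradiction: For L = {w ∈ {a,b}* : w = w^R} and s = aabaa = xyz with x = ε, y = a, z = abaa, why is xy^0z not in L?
xy⁰z = abaa ∉ L

Pumping with i = 0 replaces y = a by y⁰ = ε:
- Original: s = xyz = aabaa; aabaa reversed is aabaa, the same string, so it is a palindrome and is in L
- Pumped: xy⁰z = ε · ε · abaa = abaa
- abaa reversed is aaba ≠ abaa, so it is not a palindrome and is not in L

The pumping lemma would require xy⁰z ∈ L, so this decomposition yields a contradiction.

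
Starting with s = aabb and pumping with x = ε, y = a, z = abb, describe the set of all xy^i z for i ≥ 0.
{xy^i z : i ≥ 0} = {a^(i+1) b^2 : i ≥ 0} = {abb, aabb, aaabb, ...}

With x = ε, y = a, z = abb: Starting with aabb and pumping the first 'a' (z = abb keeps the second 'a'), we get strings with i+1 a's followed by 2 b's for i = 0, 1, 2, ...; note bb is not produced because z always contributes one a.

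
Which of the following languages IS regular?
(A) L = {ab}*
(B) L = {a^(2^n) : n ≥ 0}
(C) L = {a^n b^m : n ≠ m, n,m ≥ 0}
(A) {ab}*

(A) L = {ab}* is regular.

This can be recognized by a finite automaton (DFA/NFA).
Regular expressions like {ab}* define regular languages.

The other choices are not regular:
- {a^(2^n) : n ≥ 0}: After pumping, length is no longer a power of 2
- {a^n b^m : n ≠ m, n,m ≥ 0}: After pumping a's, we can make n = m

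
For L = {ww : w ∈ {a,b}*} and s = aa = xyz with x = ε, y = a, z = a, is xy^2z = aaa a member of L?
No

xy²z = ε · aa · a = aaa.
aaa has odd length 3, so it cannot be written as ww and is not in L.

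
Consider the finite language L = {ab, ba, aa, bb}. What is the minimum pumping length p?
p = 3

For a finite language L, the pumping lemma holds vacuously if p > max|s| for s ∈ L.

The longest string in L = {ab, ba, aa, bb} has length 2.
If p = 3, then no string s ∈ L has |s| ≥ p, so the condition is vacuously true.

The minimum pumping length is p = 3.

Why no smaller p works: for any p ≤ 2, the longest string s ∈ L has |s| = 2 ≥ p, so it would
have to be pumpable; but pumping up (i = 2, 3, ...) produces ever longer strings, which cannot all lie in the
finite language L. So the pumping property fails for every p ≤ 2.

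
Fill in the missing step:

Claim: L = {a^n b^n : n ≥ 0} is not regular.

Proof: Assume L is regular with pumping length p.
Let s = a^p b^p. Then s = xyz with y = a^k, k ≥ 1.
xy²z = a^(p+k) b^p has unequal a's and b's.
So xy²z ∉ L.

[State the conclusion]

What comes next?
This contradicts the pumping lemma for regular languages,
which guarantees xy^i z ∈ L for all i ≥ 0.

Since our assumption that L is regular leads to a contradiction,
we conclude that L = {a^n b^n : n ≥ 0} is NOT regular. ∎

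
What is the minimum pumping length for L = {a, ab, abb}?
p = 4

For a finite language L, the pumping lemma holds vacuously if p > max|s| for s ∈ L.

The longest string in L = {a, ab, abb} has length 3.
If p = 4, then no string s ∈ L has |s| ≥ p, so the condition is vacuously true.

The minimum pumping length is p = 4.

Why no smaller p works: for any p ≤ 3, the longest string s ∈ L has |s| = 3 ≥ p, so it would
have to be pumpable; but pumping up (i = 2, 3, ...) produces ever longer strings, which cannot all lie in the
finite language L. So the pumping property fails for every p ≤ 3.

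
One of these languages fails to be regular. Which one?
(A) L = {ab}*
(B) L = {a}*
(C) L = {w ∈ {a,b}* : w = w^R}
(C) {w ∈ {a,b}* : w = w^R}

(C) L = {w ∈ {a,b}* : w = w^R} is NOT regular.

The pumping lemma can be used to prove this:
After pumping, the string is no longer symmetric

The other languages are regular because they can be recognized by finite automata.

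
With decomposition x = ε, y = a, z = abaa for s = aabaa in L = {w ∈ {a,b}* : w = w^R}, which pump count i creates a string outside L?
i = 2

xy²z = ε · aa · abaa = aaabaa; aaabaa reversed is aabaaa ≠ aaabaa, so it is not a palindrome and is not in L.
(Other choices also work, e.g. i = 0, 3; only i = 1 is guaranteed to stay in L since xy¹z = s.)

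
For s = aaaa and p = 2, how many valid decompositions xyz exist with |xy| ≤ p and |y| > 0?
3

For s = 'aaaa' with pumping length p = 2:

Constraints: |xy| ≤ 2, |y| > 0

Valid decompositions (|xy| ≤ p, |y| ≥ 1):
  • x='', y='a', z='aaa'
  • x='a', y='a', z='aa'
  • x='', y='aa', z='aa'

Total count: 3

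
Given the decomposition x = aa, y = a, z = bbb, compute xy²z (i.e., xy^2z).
aaaabbb

Given x = 'aa', y = 'a', z = 'bbb' and i = 2:

xy^2z = x + y·y·...·y (2 times) + z
       = 'aa' + 'a'^2 + 'bbb'
       = 'aa' + 'aa' + 'bbb'
       = 'aaaabbb'

The pumped string is 'aaaabbb' with length 7.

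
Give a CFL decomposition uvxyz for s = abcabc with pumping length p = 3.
u='ab', v='c', x='a', y='b', z='c'

For s = abcabc with pumping length p = 3:

One valid decomposition:
- u = 'ab'
- v = 'c'
- x = 'a'
- y = 'b'
- z = 'c'

Verification:
- uvxyz = 'ab' + 'c' + 'a' + 'b' + 'c' = abcabc ✓
- |vxy| = |'cab'| = 3 ≤ 3 ✓
- |vy| = |'cb'| = 2 > 0 ✓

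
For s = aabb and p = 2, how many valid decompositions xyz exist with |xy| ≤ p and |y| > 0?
3

For s = 'aabb' with pumping length p = 2:

Constraints: |xy| ≤ 2, |y| > 0

Valid decompositions (|xy| ≤ p, |y| ≥ 1):
  • x='', y='a', z='abb'
  • x='a', y='a', z='bb'
  • x='', y='aa', z='bb'

Total count: 3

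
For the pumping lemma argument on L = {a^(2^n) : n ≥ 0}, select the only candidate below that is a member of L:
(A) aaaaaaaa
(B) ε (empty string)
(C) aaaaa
(A) aaaaaaaa

The pumping lemma is applied to a string s that lies in L, so first check membership of each option:
- (A) aaaaaaaa has length 8 = 2^3, so it is in L ✓
- (B) ε has length 0, which is not a power of 2, so it is not in L ✗
- (C) aaaaa has length 5, strictly between 2^2 = 4 and 2^3 = 8, so it is not in L ✗

Only (A) aaaaaaaa is in L, so it is the only candidate that could play the role of s.
(In a complete proof one picks s in terms of the pumping length p so that |s| ≥ p is guaranteed; a fixed string like aaaaaaaa illustrates the shape of such an s.)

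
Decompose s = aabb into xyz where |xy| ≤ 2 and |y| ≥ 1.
x = 'a', y = 'a', z = 'bb'

For s = aabb and p = 2, one valid decomposition is:
- x = 'a' (length 1)
- y = 'a' (length 1)
- z = 'bb' (length 2)

Verification:
- xyz = 'a' + 'a' + 'bb' = aabb ✓
- |xy| = 2 ≤ 2 ✓
- |y| = 1 > 0 ✓

All pumping lemma constraints are satisfied.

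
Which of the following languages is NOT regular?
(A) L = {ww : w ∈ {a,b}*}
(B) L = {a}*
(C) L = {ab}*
(A) {ww : w ∈ {a,b}*}

(A) L = {ww : w ∈ {a,b}*} is NOT regular.

The pumping lemma can be used to prove this:
After pumping, the two halves no longer match

The other languages are regular because they can be recognized by finite automata.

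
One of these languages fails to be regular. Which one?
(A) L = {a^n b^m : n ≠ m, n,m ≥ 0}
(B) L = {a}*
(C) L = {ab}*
(A) {a^n b^m : n ≠ m, n,m ≥ 0}

(A) L = {a^n b^m : n ≠ m, n,m ≥ 0} is NOT regular.

The pumping lemma can be used to prove this:
After pumping a's, we can make n = m

The other languages are regular because they can be recognized by finite automata.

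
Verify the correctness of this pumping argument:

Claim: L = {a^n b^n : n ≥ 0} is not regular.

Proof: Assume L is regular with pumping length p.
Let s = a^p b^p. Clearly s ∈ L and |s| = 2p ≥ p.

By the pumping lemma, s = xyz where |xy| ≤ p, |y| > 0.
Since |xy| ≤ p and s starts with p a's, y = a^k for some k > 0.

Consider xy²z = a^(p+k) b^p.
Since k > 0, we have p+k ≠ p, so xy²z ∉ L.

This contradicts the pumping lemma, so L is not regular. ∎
The proof is correct.

This proof is valid because:
1. The string s = a^p b^p is correctly in L
2. The decomposition analysis is correct: y must consist only of a's
3. The contradiction is valid: pumping increases a's but not b's
4. The conclusion follows logically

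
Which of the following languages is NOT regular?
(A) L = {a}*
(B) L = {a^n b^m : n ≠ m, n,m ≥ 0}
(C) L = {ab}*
(B) {a^n b^m : n ≠ m, n,m ≥ 0}

(B) L = {a^n b^m : n ≠ m, n,m ≥ 0} is NOT regular.

The pumping lemma can be used to prove this:
After pumping a's, we can make n = m

The other languages are regular because they can be recognized by finite automata.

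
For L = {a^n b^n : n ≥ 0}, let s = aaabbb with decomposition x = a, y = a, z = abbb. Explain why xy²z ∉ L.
xy²z = aaaabbb ∉ L

Pumping with i = 2 replaces y = a by y² = aa:
- Original: s = xyz = aaabbb; aaabbb = a^3 b^3 has equal counts (3 = 3), so it is in L
- Pumped: xy²z = a · aa · abbb = aaaabbb
- aaaabbb has 4 a's and 3 b's; 4 ≠ 3, so it is not in L

The pumping lemma would require xy²z ∈ L, so this decomposition yields a contradiction.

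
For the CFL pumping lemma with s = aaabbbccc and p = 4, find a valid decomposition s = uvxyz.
u='aa', v='a', x='bb', y='b', z='ccc'

For s = aaabbbccc with pumping length p = 4:

One valid decomposition:
- u = 'aa'
- v = 'a'
- x = 'bb'
- y = 'b'
- z = 'ccc'

Verification:
- uvxyz = 'aa' + 'a' + 'bb' + 'b' + 'ccc' = aaabbbccc ✓
- |vxy| = |'abbb'| = 4 ≤ 4 ✓
- |vy| = |'ab'| = 2 > 0 ✓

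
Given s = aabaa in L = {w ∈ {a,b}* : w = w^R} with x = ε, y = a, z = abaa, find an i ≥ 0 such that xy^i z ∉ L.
i = 0

xy⁰z = ε · ε · abaa = abaa; abaa reversed is aaba ≠ abaa, so it is not a palindrome and is not in L.
(Other choices also work, e.g. i = 2, 3; only i = 1 is guaranteed to stay in L since xy¹z = s.)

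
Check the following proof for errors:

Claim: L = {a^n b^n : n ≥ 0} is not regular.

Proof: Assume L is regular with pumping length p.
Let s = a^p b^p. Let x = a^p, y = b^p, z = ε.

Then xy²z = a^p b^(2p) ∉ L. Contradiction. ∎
The proof is INCORRECT.

Error: The decomposition violates |xy| ≤ p.
With x = a^p and y = b^p, we have |xy| = 2p > p.
The pumping lemma requires |xy| ≤ p, so y must be within the first p characters.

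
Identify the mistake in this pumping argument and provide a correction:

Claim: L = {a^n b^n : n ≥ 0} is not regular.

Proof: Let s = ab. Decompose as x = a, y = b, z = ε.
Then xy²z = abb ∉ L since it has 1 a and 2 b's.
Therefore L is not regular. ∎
Error: The string s = ab might be shorter than the pumping length p.

Correction: Choose s = a^p b^p to ensure |s| ≥ p. Also, the decomposition is wrong: with |xy| ≤ p, y cannot include b's when s starts with p a's.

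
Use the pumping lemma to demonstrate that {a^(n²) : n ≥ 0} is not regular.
Assume for contradiction that L is regular, and let p ≥ 1 be the pumping length given by the pumping lemma.
Choose s = a^(p²). Then s ∈ L and |s| = p² ≥ p.
By the pumping lemma, s = xyz for some x, y, z with |xy| ≤ p, |y| ≥ 1, and xy^i z ∈ L for every i ≥ 0.
Here y = a^k for some k with 1 ≤ k ≤ |xy| ≤ p.

Take i = 2: |xy²z| = p² + k.
Now p² < p² + k ≤ p² + p < p² + 2p + 1 = (p + 1)².
So |xy²z| lies strictly between the consecutive squares p² and (p + 1)², hence is not a perfect square, and xy²z ∉ L.

This contradicts the pumping lemma, which requires xy^i z ∈ L for all i ≥ 0.
Hence L = {a^(n²) : n ≥ 0} is not regular. ∎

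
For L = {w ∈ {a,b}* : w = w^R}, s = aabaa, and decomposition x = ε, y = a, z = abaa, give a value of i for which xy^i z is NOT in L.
i = 0

xy⁰z = ε · ε · abaa = abaa; abaa reversed is aaba ≠ abaa, so it is not a palindrome and is not in L.
(Other choices also work, e.g. i = 2, 3; only i = 1 is guaranteed to stay in L since xy¹z = s.)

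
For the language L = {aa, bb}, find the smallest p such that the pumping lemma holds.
p = 3

For a finite language L, the pumping lemma holds vacuously if p > max|s| for s ∈ L.

The longest string in L = {aa, bb} has length 2.
If p = 3, then no string s ∈ L has |s| ≥ p, so the condition is vacuously true.

The minimum pumping length is p = 3.

Why no smaller p works: for any p ≤ 2, the longest string s ∈ L has |s| = 2 ≥ p, so it would
have to be pumpable; but pumping up (i = 2, 3, ...) produces ever longer strings, which cannot all lie in the
finite language L. So the pumping property fails for every p ≤ 2.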